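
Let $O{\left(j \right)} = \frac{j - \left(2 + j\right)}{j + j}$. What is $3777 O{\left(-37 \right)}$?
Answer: $\frac{3777}{37} \approx 102.08$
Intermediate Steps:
$O{\left(j \right)} = - \frac{1}{j}$ ($O{\left(j \right)} = - \frac{2}{2 j} = - 2 \frac{1}{2 j} = - \frac{1}{j}$)
$3777 O{\left(-37 \right)} = 3777 \left(- \frac{1}{-37}\right) = 3777 \left(\left(-1\right) \left(- \frac{1}{37}\right)\right) = 3777 \cdot \frac{1}{37} = \frac{3777}{37}$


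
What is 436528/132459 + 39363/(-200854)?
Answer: 82464411295/26604919986 ≈ 3.0996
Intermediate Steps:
436528/132459 + 39363/(-200854) = 436528*(1/132459) + 39363*(-1/200854) = 436528/132459 - 39363/200854 = 82464411295/26604919986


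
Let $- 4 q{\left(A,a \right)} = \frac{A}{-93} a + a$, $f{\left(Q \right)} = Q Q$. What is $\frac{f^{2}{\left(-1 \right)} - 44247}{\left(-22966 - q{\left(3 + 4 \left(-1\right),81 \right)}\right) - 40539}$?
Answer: $\frac{2743252}{3936041} \approx 0.69696$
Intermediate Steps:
$f{\left(Q \right)} = Q^{2}$
$q{\left(A,a \right)} = - \frac{a}{4} + \frac{A a}{372}$ ($q{\left(A,a \right)} = - \frac{\frac{A}{-93} a + a}{4} = - \frac{- \frac{A}{93} a + a}{4} = - \frac{- \frac{A a}{93} + a}{4} = - \frac{a - \frac{A a}{93}}{4} = - \frac{a}{4} + \frac{A a}{372}$)
$\frac{f^{2}{\left(-1 \right)} - 44247}{\left(-22966 - q{\left(3 + 4 \left(-1\right),81 \right)}\right) - 40539} = \frac{\left(\left(-1\right)^{2}\right)^{2} - 44247}{\left(-22966 - \frac{1}{372} \cdot 81 \left(-93 + \left(3 + 4 \left(-1\right)\right)\right)\right) - 40539} = \frac{1^{2} - 44247}{\left(-22966 - \frac{1}{372} \cdot 81 \left(-93 + \left(3 - 4\right)\right)\right) - 40539} = \frac{1 - 44247}{\left(-22966 - \frac{1}{372} \cdot 81 \left(-93 - 1\right)\right) - 40539} = - \frac{44246}{\left(-22966 - \frac{1}{372} \cdot 81 \left(-94\right)\right) - 40539} = - \frac{44246}{\left(-22966 - - \frac{1269}{62}\right) - 40539} = - \frac{44246}{\left(-22966 + \frac{1269}{62}\right) - 40539} = - \frac{44246}{- \frac{1422623}{62} - 40539} = - \frac{44246}{- \frac{3936041}{62}} = \left(-44246\right) \left(- \frac{62}{3936041}\right) = \frac{2743252}{3936041}$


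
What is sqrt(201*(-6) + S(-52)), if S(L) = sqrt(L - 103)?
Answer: sqrt(-1206 + I*sqrt(155)) ≈ 0.1792 + 34.728*I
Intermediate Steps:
S(L) = sqrt(-103 + L)
sqrt(201*(-6) + S(-52)) = sqrt(201*(-6) + sqrt(-103 - 52)) = sqrt(-1206 + sqrt(-155)) = sqrt(-1206 + I*sqrt(155))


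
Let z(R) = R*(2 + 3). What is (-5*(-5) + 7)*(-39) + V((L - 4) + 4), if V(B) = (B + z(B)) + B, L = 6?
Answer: -1206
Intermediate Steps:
z(R) = 5*R (z(R) = R*5 = 5*R)
V(B) = 7*B (V(B) = (B + 5*B) + B = 6*B + B = 7*B)
(-5*(-5) + 7)*(-39) + V((L - 4) + 4) = (-5*(-5) + 7)*(-39) + 7*((6 - 4) + 4) = (25 + 7)*(-39) + 7*(2 + 4) = 32*(-39) + 7*6 = -1248 + 42 = -1206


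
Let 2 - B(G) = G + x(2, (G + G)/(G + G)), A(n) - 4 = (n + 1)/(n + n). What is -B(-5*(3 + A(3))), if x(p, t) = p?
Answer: -115/3 ≈ -38.333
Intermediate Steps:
A(n) = 4 + (1 + n)/(2*n) (A(n) = 4 + (n + 1)/(n + n) = 4 + (1 + n)/((2*n)) = 4 + (1 + n)*(1/(2*n)) = 4 + (1 + n)/(2*n))
B(G) = -G (B(G) = 2 - (G + 2) = 2 - (2 + G) = 2 + (-2 - G) = -G)
-B(-5*(3 + A(3))) = -(-1)*(-5*(3 + (½)*(1 + 9*3)/3)) = -(-1)*(-5*(3 + (½)*(⅓)*(1 + 27))) = -(-1)*(-5*(3 + (½)*(⅓)*28)) = -(-1)*(-5*(3 + 14/3)) = -(-1)*(-5*23/3) = -(-1)*(-115)/3 = -1*115/3 = -115/3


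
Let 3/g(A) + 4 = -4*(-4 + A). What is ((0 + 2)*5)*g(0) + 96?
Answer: 197/2 ≈ 98.500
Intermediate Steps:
g(A) = 3/(12 - 4*A) (g(A) = 3/(-4 - 4*(-4 + A)) = 3/(-4 + (16 - 4*A)) = 3/(12 - 4*A))
((0 + 2)*5)*g(0) + 96 = ((0 + 2)*5)*(-3/(-12 + 4*0)) + 96 = (2*5)*(-3/(-12 + 0)) + 96 = 10*(-3/(-12)) + 96 = 10*(-3*(-1/12)) + 96 = 10*(¼) + 96 = 5/2 + 96 = 197/2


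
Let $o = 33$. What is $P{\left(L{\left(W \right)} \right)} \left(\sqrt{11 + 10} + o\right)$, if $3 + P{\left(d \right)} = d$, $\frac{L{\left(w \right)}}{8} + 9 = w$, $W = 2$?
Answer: $-1947 - 59 \sqrt{21} \approx -2217.4$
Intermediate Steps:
$L{\left(w \right)} = -72 + 8 w$
$P{\left(d \right)} = -3 + d$
$P{\left(L{\left(W \right)} \right)} \left(\sqrt{11 + 10} + o\right) = \left(-3 + \left(-72 + 8 \cdot 2\right)\right) \left(\sqrt{11 + 10} + 33\right) = \left(-3 + \left(-72 + 16\right)\right) \left(\sqrt{21} + 33\right) = \left(-3 - 56\right) \left(33 + \sqrt{21}\right) = - 59 \left(33 + \sqrt{21}\right) = -1947 - 59 \sqrt{21}$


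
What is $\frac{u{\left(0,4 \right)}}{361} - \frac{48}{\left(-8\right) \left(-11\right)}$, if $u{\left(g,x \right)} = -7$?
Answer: $- \frac{2243}{3971} \approx -0.56485$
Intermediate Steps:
$\frac{u{\left(0,4 \right)}}{361} - \frac{48}{\left(-8\right) \left(-11\right)} = - \frac{7}{361} - \frac{48}{\left(-8\right) \left(-11\right)} = \left(-7\right) \frac{1}{361} - \frac{48}{88} = - \frac{7}{361} - \frac{6}{11} = - \frac{2243}{3971}$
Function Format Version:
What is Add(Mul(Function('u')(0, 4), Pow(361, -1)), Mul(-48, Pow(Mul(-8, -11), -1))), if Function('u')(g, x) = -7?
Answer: Rational(-2243, 3971) ≈ -0.56485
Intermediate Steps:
Add(Mul(Function('u')(0, 4), Pow(361, -1)), Mul(-48, Pow(Mul(-8, -11), -1))) = Add(Mul(-7, Pow(361, -1)), Mul(-48, Pow(Mul(-8, -11), -1))) = Add(Mul(-7, Rational(1, 361)), Mul(-48, Pow(88, -1))) = Add(Rational(-7, 361), Mul(-48, Rational(1, 88))) = Add(Rational(-7, 361), Rational(-6, 11)) = Rational(-2243, 3971)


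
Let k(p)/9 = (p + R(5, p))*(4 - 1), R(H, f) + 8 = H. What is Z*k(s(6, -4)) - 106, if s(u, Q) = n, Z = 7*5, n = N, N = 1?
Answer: -1996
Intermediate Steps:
R(H, f) = -8 + H
n = 1
Z = 35
s(u, Q) = 1
k(p) = -81 + 27*p (k(p) = 9*((p + (-8 + 5))*(4 - 1)) = 9*((p - 3)*3) = 9*((-3 + p)*3) = 9*(-9 + 3*p) = -81 + 27*p)
Z*k(s(6, -4)) - 106 = 35*(-81 + 27*1) - 106 = 35*(-81 + 27) - 106 = 35*(-54) - 106 = -1890 - 106 = -1996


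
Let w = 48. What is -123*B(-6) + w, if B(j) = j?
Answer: 786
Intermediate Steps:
-123*B(-6) + w = -123*(-6) + 48 = 738 + 48 = 786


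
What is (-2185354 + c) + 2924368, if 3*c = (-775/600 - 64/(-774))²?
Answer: 21250840461121/28755648 ≈ 7.3901e+5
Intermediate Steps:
c = 14010049/28755648 (c = (-775/600 - 64/(-774))²/3 = (-775*1/600 - 64*(-1/774))²/3 = (-31/24 + 32/387)²/3 = (-3743/3096)²/3 = (⅓)*(14010049/9585216) = 14010049/28755648 ≈ 0.48721)
(-2185354 + c) + 2924368 = (-2185354 + 14010049/28755648) + 2924368 = -62841256369343/28755648 + 2924368 = 21250840461121/28755648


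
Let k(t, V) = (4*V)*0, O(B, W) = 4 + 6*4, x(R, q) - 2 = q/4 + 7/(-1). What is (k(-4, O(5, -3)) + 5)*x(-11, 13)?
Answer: -35/4 ≈ -8.7500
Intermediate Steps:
x(R, q) = -5 + q/4 (x(R, q) = 2 + (q/4 + 7/(-1)) = 2 + (q*(¼) + 7*(-1)) = 2 + (q/4 - 7) = 2 + (-7 + q/4) = -5 + q/4)
O(B, W) = 28 (O(B, W) = 4 + 24 = 28)
k(t, V) = 0
(k(-4, O(5, -3)) + 5)*x(-11, 13) = (0 + 5)*(-5 + (¼)*13) = 5*(-5 + 13/4) = 5*(-7/4) = -35/4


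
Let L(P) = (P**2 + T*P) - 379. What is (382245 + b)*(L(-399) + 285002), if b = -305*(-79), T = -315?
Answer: 231414287060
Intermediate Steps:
b = 24095
L(P) = -379 + P**2 - 315*P (L(P) = (P**2 - 315*P) - 379 = -379 + P**2 - 315*P)
(382245 + b)*(L(-399) + 285002) = (382245 + 24095)*((-379 + (-399)**2 - 315*(-399)) + 285002) = 406340*((-379 + 159201 + 125685) + 285002) = 406340*(284507 + 285002) = 406340*569509 = 231414287060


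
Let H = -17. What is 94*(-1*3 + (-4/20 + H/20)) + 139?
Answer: -2417/10 ≈ -241.70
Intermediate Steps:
94*(-1*3 + (-4/20 + H/20)) + 139 = 94*(-1*3 + (-4/20 - 17/20)) + 139 = 94*(-3 + (-4*1/20 - 17*1/20)) + 139 = 94*(-3 + (-⅕ - 17/20)) + 139 = 94*(-3 - 21/20) + 139 = 94*(-81/20) + 139 = -3807/10 + 139 = -2417/10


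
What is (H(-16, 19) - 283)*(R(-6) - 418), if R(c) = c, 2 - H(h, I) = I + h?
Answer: 120416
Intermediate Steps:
H(h, I) = 2 - I - h (H(h, I) = 2 - (I + h) = 2 + (-I - h) = 2 - I - h)
(H(-16, 19) - 283)*(R(-6) - 418) = ((2 - 1*19 - 1*(-16)) - 283)*(-6 - 418) = ((2 - 19 + 16) - 283)*(-424) = (-1 - 283)*(-424) = -284*(-424) = 120416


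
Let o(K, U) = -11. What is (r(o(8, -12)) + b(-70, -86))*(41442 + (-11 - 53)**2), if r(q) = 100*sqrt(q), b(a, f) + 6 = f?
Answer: -4189496 + 4553800*I*sqrt(11) ≈ -4.1895e+6 + 1.5103e+7*I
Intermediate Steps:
b(a, f) = -6 + f
(r(o(8, -12)) + b(-70, -86))*(41442 + (-11 - 53)**2) = (100*sqrt(-11) + (-6 - 86))*(41442 + (-11 - 53)**2) = (100*(I*sqrt(11)) - 92)*(41442 + (-64)**2) = (100*I*sqrt(11) - 92)*(41442 + 4096) = (-92 + 100*I*sqrt(11))*45538 = -4189496 + 4553800*I*sqrt(11)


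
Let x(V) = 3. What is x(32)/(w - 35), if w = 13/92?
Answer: -92/1069 ≈ -0.086062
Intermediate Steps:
w = 13/92 (w = 13*(1/92) = 13/92 ≈ 0.14130)
x(32)/(w - 35) = 3/(13/92 - 35) = 3/(-3207/92) = -92/3207*3 = -92/1069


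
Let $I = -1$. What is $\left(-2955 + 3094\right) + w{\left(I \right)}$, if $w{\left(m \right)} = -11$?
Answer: $128$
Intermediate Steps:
$\left(-2955 + 3094\right) + w{\left(I \right)} = \left(-2955 + 3094\right) - 11 = 139 - 11 = 128$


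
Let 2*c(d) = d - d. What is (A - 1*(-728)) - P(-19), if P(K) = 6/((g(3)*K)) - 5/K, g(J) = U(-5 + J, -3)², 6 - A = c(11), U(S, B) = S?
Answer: 27885/38 ≈ 733.82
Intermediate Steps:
c(d) = 0 (c(d) = (d - d)/2 = (½)*0 = 0)
A = 6 (A = 6 - 1*0 = 6 + 0 = 6)
g(J) = (-5 + J)²
P(K) = -7/(2*K) (P(K) = 6/(((-5 + 3)²*K)) - 5/K = 6/(((-2)²*K)) - 5/K = 6/((4*K)) - 5/K = 6*(1/(4*K)) - 5/K = 3/(2*K) - 5/K = -7/(2*K))
(A - 1*(-728)) - P(-19) = (6 - 1*(-728)) - (-7)/(2*(-19)) = (6 + 728) - (-7)*(-1)/(2*19) = 734 - 1*7/38 = 734 - 7/38 = 27885/38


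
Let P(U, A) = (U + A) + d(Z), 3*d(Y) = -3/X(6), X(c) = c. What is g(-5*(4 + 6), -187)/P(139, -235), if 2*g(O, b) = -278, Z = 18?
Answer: 834/577 ≈ 1.4454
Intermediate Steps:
g(O, b) = -139 (g(O, b) = (½)*(-278) = -139)
d(Y) = -⅙ (d(Y) = (-3/6)/3 = (-3*⅙)/3 = (⅓)*(-½) = -⅙)
P(U, A) = -⅙ + A + U (P(U, A) = (U + A) - ⅙ = (A + U) - ⅙ = -⅙ + A + U)
g(-5*(4 + 6), -187)/P(139, -235) = -139/(-⅙ - 235 + 139) = -139/(-577/6) = -139*(-6/577) = 834/577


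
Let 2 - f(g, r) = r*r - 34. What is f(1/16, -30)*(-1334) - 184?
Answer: 1152392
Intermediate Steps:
f(g, r) = 36 - r² (f(g, r) = 2 - (r*r - 34) = 2 - (r² - 34) = 2 - (-34 + r²) = 2 + (34 - r²) = 36 - r²)
f(1/16, -30)*(-1334) - 184 = (36 - 1*(-30)²)*(-1334) - 184 = (36 - 1*900)*(-1334) - 184 = (36 - 900)*(-1334) - 184 = -864*(-1334) - 184 = 1152576 - 184 = 1152392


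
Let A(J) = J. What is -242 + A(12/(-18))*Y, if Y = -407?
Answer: 88/3 ≈ 29.333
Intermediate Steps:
-242 + A(12/(-18))*Y = -242 + (12/(-18))*(-407) = -242 + (12*(-1/18))*(-407) = -242 - 2/3*(-407) = -242 + 814/3 = 88/3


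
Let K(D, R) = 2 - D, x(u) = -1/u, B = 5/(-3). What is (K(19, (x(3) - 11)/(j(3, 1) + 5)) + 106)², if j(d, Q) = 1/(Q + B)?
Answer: 7921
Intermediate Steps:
B = -5/3 (B = 5*(-⅓) = -5/3 ≈ -1.6667)
j(d, Q) = 1/(-5/3 + Q) (j(d, Q) = 1/(Q - 5/3) = 1/(-5/3 + Q))
(K(19, (x(3) - 11)/(j(3, 1) + 5)) + 106)² = ((2 - 1*19) + 106)² = ((2 - 19) + 106)² = (-17 + 106)² = 89² = 7921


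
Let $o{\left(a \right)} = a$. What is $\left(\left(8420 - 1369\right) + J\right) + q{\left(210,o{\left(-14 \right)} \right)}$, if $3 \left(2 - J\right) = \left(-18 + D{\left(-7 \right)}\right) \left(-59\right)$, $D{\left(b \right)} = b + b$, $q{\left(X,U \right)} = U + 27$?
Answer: $\frac{19310}{3} \approx 6436.7$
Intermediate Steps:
$q{\left(X,U \right)} = 27 + U$
$D{\left(b \right)} = 2 b$
$J = - \frac{1882}{3}$ ($J = 2 - \frac{\left(-18 + 2 \left(-7\right)\right) \left(-59\right)}{3} = 2 - \frac{\left(-18 - 14\right) \left(-59\right)}{3} = 2 - \frac{\left(-32\right) \left(-59\right)}{3} = 2 - \frac{1888}{3} = - \frac{1882}{3} \approx -627.33$)
$\left(\left(8420 - 1369\right) + J\right) + q{\left(210,o{\left(-14 \right)} \right)} = \left(\left(8420 - 1369\right) - \frac{1882}{3}\right) + \left(27 - 14\right) = \left(7051 - \frac{1882}{3}\right) + 13 = \frac{19271}{3} + 13 = \frac{19310}{3}$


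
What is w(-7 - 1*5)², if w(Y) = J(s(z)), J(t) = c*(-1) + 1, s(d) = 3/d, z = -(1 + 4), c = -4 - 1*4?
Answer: 81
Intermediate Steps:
c = -8 (c = -4 - 4 = -8)
z = -5 (z = -1*5 = -5)
J(t) = 9 (J(t) = -8*(-1) + 1 = 8 + 1 = 9)
w(Y) = 9
w(-7 - 1*5)² = 9² = 81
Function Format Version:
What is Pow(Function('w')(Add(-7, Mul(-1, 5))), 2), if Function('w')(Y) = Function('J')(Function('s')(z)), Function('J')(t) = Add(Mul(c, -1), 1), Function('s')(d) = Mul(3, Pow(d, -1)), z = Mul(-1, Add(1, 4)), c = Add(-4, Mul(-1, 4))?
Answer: 81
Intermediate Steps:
c = -8 (c = Add(-4, -4) = -8)
z = -5 (z = Mul(-1, 5) = -5)
Function('J')(t) = 9 (Function('J')(t) = Add(Mul(-8, -1), 1) = Add(8, 1) = 9)
Function('w')(Y) = 9
Pow(Function('w')(Add(-7, Mul(-1, 5))), 2) = Pow(9, 2) = 81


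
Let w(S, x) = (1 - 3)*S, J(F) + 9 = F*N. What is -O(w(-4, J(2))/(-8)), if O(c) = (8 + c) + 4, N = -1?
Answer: -11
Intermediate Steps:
J(F) = -9 - F (J(F) = -9 + F*(-1) = -9 - F)
w(S, x) = -2*S
O(c) = 12 + c
-O(w(-4, J(2))/(-8)) = -(12 - 2*(-4)/(-8)) = -(12 + 8*(-⅛)) = -(12 - 1) = -1*11 = -11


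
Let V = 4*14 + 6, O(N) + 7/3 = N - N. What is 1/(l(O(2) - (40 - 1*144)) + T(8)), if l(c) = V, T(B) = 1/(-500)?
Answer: 500/30999 ≈ 0.016130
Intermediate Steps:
O(N) = -7/3 (O(N) = -7/3 + (N - N) = -7/3 + 0 = -7/3)
T(B) = -1/500
V = 62 (V = 56 + 6 = 62)
l(c) = 62
1/(l(O(2) - (40 - 1*144)) + T(8)) = 1/(62 - 1/500) = 1/(30999/500) = 500/30999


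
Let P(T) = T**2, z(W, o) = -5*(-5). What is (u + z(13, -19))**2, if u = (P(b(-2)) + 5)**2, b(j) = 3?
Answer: 48841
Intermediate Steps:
z(W, o) = 25
u = 196 (u = (3**2 + 5)**2 = (9 + 5)**2 = 14**2 = 196)
(u + z(13, -19))**2 = (196 + 25)**2 = 221**2 = 48841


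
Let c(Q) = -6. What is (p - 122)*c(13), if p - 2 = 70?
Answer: 300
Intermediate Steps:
p = 72 (p = 2 + 70 = 72)
(p - 122)*c(13) = (72 - 122)*(-6) = -50*(-6) = 300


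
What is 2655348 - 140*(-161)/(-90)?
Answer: 23895878/9 ≈ 2.6551e+6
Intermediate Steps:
2655348 - 140*(-161)/(-90) = 2655348 + 22540*(-1/90) = 2655348 - 2254/9 = 23895878/9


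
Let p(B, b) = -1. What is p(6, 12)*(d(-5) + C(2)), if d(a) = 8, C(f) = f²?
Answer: -12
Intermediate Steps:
p(6, 12)*(d(-5) + C(2)) = -(8 + 2²) = -(8 + 4) = -1*12 = -12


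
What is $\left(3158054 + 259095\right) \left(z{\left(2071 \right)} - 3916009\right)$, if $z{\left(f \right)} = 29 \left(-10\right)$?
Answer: $-13382577211551$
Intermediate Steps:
$z{\left(f \right)} = -290$
$\left(3158054 + 259095\right) \left(z{\left(2071 \right)} - 3916009\right) = \left(3158054 + 259095\right) \left(-290 - 3916009\right) = 3417149 \left(-3916299\right) = -13382577211551$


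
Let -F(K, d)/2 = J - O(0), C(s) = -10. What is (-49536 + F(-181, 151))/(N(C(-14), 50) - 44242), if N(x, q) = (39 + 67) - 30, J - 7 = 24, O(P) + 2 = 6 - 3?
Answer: 8266/7361 ≈ 1.1229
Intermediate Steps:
O(P) = 1 (O(P) = -2 + (6 - 3) = -2 + 3 = 1)
J = 31 (J = 7 + 24 = 31)
F(K, d) = -60 (F(K, d) = -2*(31 - 1*1) = -2*(31 - 1) = -2*30 = -60)
N(x, q) = 76 (N(x, q) = 106 - 30 = 76)
(-49536 + F(-181, 151))/(N(C(-14), 50) - 44242) = (-49536 - 60)/(76 - 44242) = -49596/(-44166) = -49596*(-1/44166) = 8266/7361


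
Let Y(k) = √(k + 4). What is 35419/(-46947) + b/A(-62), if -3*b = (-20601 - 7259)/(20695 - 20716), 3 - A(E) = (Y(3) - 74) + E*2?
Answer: -2801838713/948188559 - 1990*√7/181773 ≈ -2.9839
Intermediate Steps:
Y(k) = √(4 + k)
A(E) = 77 - √7 - 2*E (A(E) = 3 - ((√(4 + 3) - 74) + E*2) = 3 - ((√7 - 74) + 2*E) = 3 - ((-74 + √7) + 2*E) = 3 - (-74 + √7 + 2*E) = 3 + (74 - √7 - 2*E) = 77 - √7 - 2*E)
b = -3980/9 (b = -(-20601 - 7259)/(3*(20695 - 20716)) = -(-27860)/(3*(-21)) = -(-27860)*(-1)/(3*21) = -⅓*3980/3 = -3980/9 ≈ -442.22)
35419/(-46947) + b/A(-62) = 35419/(-46947) - 3980/(9*(77 - √7 - 2*(-62))) = 35419*(-1/46947) - 3980/(9*(77 - √7 + 124)) = -35419/46947 - 3980/(9*(201 - √7))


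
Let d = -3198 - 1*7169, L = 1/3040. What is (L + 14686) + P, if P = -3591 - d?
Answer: 65244481/3040 ≈ 21462.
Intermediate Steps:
L = 1/3040 ≈ 0.00032895
d = -10367 (d = -3198 - 7169 = -10367)
P = 6776 (P = -3591 - 1*(-10367) = -3591 + 10367 = 6776)
(L + 14686) + P = (1/3040 + 14686) + 6776 = 44645441/3040 + 6776 = 65244481/3040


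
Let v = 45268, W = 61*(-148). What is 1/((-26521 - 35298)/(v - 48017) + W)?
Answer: -2749/24756153 ≈ -0.00011104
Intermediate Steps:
W = -9028
1/((-26521 - 35298)/(v - 48017) + W) = 1/((-26521 - 35298)/(45268 - 48017) - 9028) = 1/(-61819/(-2749) - 9028) = 1/(-61819*(-1/2749) - 9028) = 1/(61819/2749 - 9028) = 1/(-24756153/2749) = -2749/24756153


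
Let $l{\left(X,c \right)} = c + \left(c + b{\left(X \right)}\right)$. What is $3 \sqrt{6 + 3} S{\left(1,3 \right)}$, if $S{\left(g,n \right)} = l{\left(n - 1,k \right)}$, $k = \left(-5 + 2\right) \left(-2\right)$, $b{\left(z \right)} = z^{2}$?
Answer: $144$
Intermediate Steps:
$k = 6$ ($k = \left(-3\right) \left(-2\right) = 6$)
$l{\left(X,c \right)} = X^{2} + 2 c$ ($l{\left(X,c \right)} = c + \left(c + X^{2}\right) = X^{2} + 2 c$)
$S{\left(g,n \right)} = 12 + \left(-1 + n\right)^{2}$ ($S{\left(g,n \right)} = \left(n - 1\right)^{2} + 2 \cdot 6 = \left(-1 + n\right)^{2} + 12 = 12 + \left(-1 + n\right)^{2}$)
$3 \sqrt{6 + 3} S{\left(1,3 \right)} = 3 \sqrt{6 + 3} \left(12 + \left(-1 + 3\right)^{2}\right) = 3 \sqrt{9} \left(12 + 2^{2}\right) = 3 \cdot 3 \left(12 + 4\right) = 9 \cdot 16 = 144$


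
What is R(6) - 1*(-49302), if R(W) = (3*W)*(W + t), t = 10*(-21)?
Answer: 45630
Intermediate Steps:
t = -210
R(W) = 3*W*(-210 + W) (R(W) = (3*W)*(W - 210) = (3*W)*(-210 + W) = 3*W*(-210 + W))
R(6) - 1*(-49302) = 3*6*(-210 + 6) - 1*(-49302) = 3*6*(-204) + 49302 = -3672 + 49302 = 45630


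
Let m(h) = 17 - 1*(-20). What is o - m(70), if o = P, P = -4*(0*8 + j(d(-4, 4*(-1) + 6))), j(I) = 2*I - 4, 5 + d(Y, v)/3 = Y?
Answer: 195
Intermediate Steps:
d(Y, v) = -15 + 3*Y
j(I) = -4 + 2*I
m(h) = 37 (m(h) = 17 + 20 = 37)
P = 232 (P = -4*(0*8 + (-4 + 2*(-15 + 3*(-4)))) = -4*(0 + (-4 + 2*(-15 - 12))) = -4*(0 + (-4 + 2*(-27))) = -4*(0 + (-4 - 54)) = -4*(0 - 58) = -4*(-58) = 232)
o = 232
o - m(70) = 232 - 1*37 = 232 - 37 = 195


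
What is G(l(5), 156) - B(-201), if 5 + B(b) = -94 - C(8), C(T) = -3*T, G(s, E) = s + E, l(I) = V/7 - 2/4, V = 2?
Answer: 3231/14 ≈ 230.79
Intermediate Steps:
l(I) = -3/14 (l(I) = 2/7 - 2/4 = 2*(1/7) - 2*1/4 = 2/7 - 1/2 = -3/14)
G(s, E) = E + s
B(b) = -75 (B(b) = -5 + (-94 - (-3)*8) = -5 + (-94 - 1*(-24)) = -5 + (-94 + 24) = -5 - 70 = -75)
G(l(5), 156) - B(-201) = (156 - 3/14) - 1*(-75) = 2181/14 + 75 = 3231/14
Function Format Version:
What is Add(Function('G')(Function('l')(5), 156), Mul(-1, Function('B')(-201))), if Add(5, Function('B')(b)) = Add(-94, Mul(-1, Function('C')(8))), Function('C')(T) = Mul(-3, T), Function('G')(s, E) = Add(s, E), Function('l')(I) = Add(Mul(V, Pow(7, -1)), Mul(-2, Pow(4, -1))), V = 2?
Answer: Rational(3231, 14) ≈ 230.79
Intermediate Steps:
Function('l')(I) = Rational(-3, 14) (Function('l')(I) = Add(Mul(2, Pow(7, -1)), Mul(-2, Pow(4, -1))) = Add(Mul(2, Rational(1, 7)), Mul(-2, Rational(1, 4))) = Add(Rational(2, 7), Rational(-1, 2)) = Rational(-3, 14))
Function('G')(s, E) = Add(E, s)
Function('B')(b) = -75 (Function('B')(b) = Add(-5, Add(-94, Mul(-1, Mul(-3, 8)))) = Add(-5, Add(-94, Mul(-1, -24))) = Add(-5, Add(-94, 24)) = Add(-5, -70) = -75)
Add(Function('G')(Function('l')(5), 156), Mul(-1, Function('B')(-201))) = Add(Add(156, Rational(-3, 14)), Mul(-1, -75)) = Add(Rational(2181, 14), 75) = Rational(3231, 14)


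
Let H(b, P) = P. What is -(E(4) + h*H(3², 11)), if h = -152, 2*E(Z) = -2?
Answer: 1673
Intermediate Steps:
E(Z) = -1 (E(Z) = (½)*(-2) = -1)
-(E(4) + h*H(3², 11)) = -(-1 - 152*11) = -(-1 - 1672) = -1*(-1673) = 1673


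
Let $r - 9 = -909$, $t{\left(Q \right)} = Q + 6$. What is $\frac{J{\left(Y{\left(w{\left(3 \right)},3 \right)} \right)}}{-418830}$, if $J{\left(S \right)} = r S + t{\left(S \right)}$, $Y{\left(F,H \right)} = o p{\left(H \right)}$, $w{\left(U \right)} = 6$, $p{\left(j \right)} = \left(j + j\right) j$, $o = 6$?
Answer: $\frac{16181}{69805} \approx 0.2318$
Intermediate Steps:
$t{\left(Q \right)} = 6 + Q$
$r = -900$ ($r = 9 - 909 = -900$)
$p{\left(j \right)} = 2 j^{2}$ ($p{\left(j \right)} = 2 j j = 2 j^{2}$)
$Y{\left(F,H \right)} = 12 H^{2}$ ($Y{\left(F,H \right)} = 6 \cdot 2 H^{2} = 12 H^{2}$)
$J{\left(S \right)} = 6 - 899 S$ ($J{\left(S \right)} = - 900 S + \left(6 + S\right) = 6 - 899 S$)
$\frac{J{\left(Y{\left(w{\left(3 \right)},3 \right)} \right)}}{-418830} = \frac{6 - 899 \cdot 12 \cdot 3^{2}}{-418830} = \left(6 - 899 \cdot 12 \cdot 9\right) \left(- \frac{1}{418830}\right) = \left(6 - 97092\right) \left(- \frac{1}{418830}\right) = \left(-97086\right) \left(- \frac{1}{418830}\right) = \frac{16181}{69805}$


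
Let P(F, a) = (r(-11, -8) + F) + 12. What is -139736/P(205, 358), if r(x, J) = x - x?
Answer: -139736/217 ≈ -643.94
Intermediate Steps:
r(x, J) = 0
P(F, a) = 12 + F (P(F, a) = (0 + F) + 12 = F + 12 = 12 + F)
-139736/P(205, 358) = -139736/(12 + 205) = -139736/217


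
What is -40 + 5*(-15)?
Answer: -115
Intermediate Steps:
-40 + 5*(-15) = -40 - 75 = -115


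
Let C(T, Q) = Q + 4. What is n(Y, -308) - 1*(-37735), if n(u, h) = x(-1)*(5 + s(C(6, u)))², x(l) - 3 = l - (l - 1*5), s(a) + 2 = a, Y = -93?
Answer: 96903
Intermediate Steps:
C(T, Q) = 4 + Q
s(a) = -2 + a
x(l) = 8 (x(l) = 3 + (l - (l - 1*5)) = 3 + (l - (l - 5)) = 3 + (l - (-5 + l)) = 3 + (l + (5 - l)) = 3 + 5 = 8)
n(u, h) = 8*(7 + u)² (n(u, h) = 8*(5 + (-2 + (4 + u)))² = 8*(5 + (2 + u))² = 8*(7 + u)²)
n(Y, -308) - 1*(-37735) = 8*(7 - 93)² - 1*(-37735) = 8*(-86)² + 37735 = 8*7396 + 37735 = 59168 + 37735 = 96903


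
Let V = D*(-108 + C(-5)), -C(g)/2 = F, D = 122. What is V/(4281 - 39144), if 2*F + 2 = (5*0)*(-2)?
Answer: 12932/34863 ≈ 0.37094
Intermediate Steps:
F = -1 (F = -1 + ((5*0)*(-2))/2 = -1 + (0*(-2))/2 = -1 + (½)*0 = -1 + 0 = -1)
C(g) = 2 (C(g) = -2*(-1) = 2)
V = -12932 (V = 122*(-108 + 2) = 122*(-106) = -12932)
V/(4281 - 39144) = -12932/(4281 - 39144) = -12932/(-34863) = -12932*(-1/34863) = 12932/34863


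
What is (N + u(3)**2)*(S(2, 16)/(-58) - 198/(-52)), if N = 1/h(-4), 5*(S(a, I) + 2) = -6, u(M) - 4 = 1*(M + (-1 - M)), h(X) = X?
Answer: 101941/3016 ≈ 33.800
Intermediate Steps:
u(M) = 3 (u(M) = 4 + 1*(M + (-1 - M)) = 4 + 1*(-1) = 4 - 1 = 3)
S(a, I) = -16/5 (S(a, I) = -2 + (1/5)*(-6) = -2 - 6/5 = -16/5)
N = -1/4 (N = 1/(-4) = -1/4 ≈ -0.25000)
(N + u(3)**2)*(S(2, 16)/(-58) - 198/(-52)) = (-1/4 + 3**2)*(-16/5/(-58) - 198/(-52)) = (-1/4 + 9)*(-16/5*(-1/58) - 198*(-1/52)) = 35*(8/145 + 99/26)/4 = (35/4)*(14563/3770) = 101941/3016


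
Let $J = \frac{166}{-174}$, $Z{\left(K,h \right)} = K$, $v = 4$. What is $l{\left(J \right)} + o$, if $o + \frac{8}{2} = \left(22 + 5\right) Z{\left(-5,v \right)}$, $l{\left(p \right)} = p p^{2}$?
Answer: $- \frac{92103704}{658503} \approx -139.87$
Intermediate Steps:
$J = - \frac{83}{87}$ ($J = 166 \left(- \frac{1}{174}\right) = - \frac{83}{87} \approx -0.95402$)
$l{\left(p \right)} = p^{3}$
$o = -139$ ($o = -4 + \left(22 + 5\right) \left(-5\right) = -4 + 27 \left(-5\right) = -4 - 135 = -139$)
$l{\left(J \right)} + o = \left(- \frac{83}{87}\right)^{3} - 139 = - \frac{571787}{658503} - 139 = - \frac{92103704}{658503}$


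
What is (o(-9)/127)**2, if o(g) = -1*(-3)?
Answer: 9/16129 ≈ 0.00055800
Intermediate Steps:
o(g) = 3
(o(-9)/127)**2 = (3/127)**2 = 9/16129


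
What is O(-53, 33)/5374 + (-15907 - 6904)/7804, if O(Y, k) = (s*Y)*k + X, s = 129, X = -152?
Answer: -942259403/20969348 ≈ -44.935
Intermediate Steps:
O(Y, k) = -152 + 129*Y*k (O(Y, k) = (129*Y)*k - 152 = 129*Y*k - 152 = -152 + 129*Y*k)
O(-53, 33)/5374 + (-15907 - 6904)/7804 = (-152 + 129*(-53)*33)/5374 + (-15907 - 6904)/7804 = (-152 - 225621)*(1/5374) - 22811*1/7804 = -225773*1/5374 - 22811/7804 = -225773/5374 - 22811/7804 = -942259403/20969348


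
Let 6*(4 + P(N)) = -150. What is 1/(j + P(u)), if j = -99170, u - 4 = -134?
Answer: -1/99199 ≈ -1.0081e-5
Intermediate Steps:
u = -130 (u = 4 - 134 = -130)
P(N) = -29 (P(N) = -4 + (⅙)*(-150) = -4 - 25 = -29)
1/(j + P(u)) = 1/(-99170 - 29) = 1/(-99199) = -1/99199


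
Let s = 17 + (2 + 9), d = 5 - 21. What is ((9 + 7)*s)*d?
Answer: -7168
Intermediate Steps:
d = -16
s = 28 (s = 17 + 11 = 28)
((9 + 7)*s)*d = ((9 + 7)*28)*(-16) = (16*28)*(-16) = 448*(-16) = -7168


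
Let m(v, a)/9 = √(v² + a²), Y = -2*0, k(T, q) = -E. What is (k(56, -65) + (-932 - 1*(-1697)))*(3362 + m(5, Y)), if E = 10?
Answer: 2572285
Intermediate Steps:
k(T, q) = -10 (k(T, q) = -1*10 = -10)
Y = 0
m(v, a) = 9*√(a² + v²) (m(v, a) = 9*√(v² + a²) = 9*√(a² + v²))
(k(56, -65) + (-932 - 1*(-1697)))*(3362 + m(5, Y)) = (-10 + (-932 - 1*(-1697)))*(3362 + 9*√(0² + 5²)) = (-10 + (-932 + 1697))*(3362 + 9*√(0 + 25)) = (-10 + 765)*(3362 + 9*√25) = 755*(3362 + 9*5) = 755*(3362 + 45) = 755*3407 = 2572285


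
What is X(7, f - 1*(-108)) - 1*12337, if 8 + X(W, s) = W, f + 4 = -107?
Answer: -12338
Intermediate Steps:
f = -111 (f = -4 - 107 = -111)
X(W, s) = -8 + W
X(7, f - 1*(-108)) - 1*12337 = (-8 + 7) - 1*12337 = -1 - 12337 = -12338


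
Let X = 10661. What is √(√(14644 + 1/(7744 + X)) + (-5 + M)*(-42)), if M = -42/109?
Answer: √(101144675107350 + 72889935*√551174168945)/668715 ≈ 18.633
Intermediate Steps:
M = -42/109 (M = -42*1/109 = -42/109 ≈ -0.38532)
√(√(14644 + 1/(7744 + X)) + (-5 + M)*(-42)) = √(√(14644 + 1/(7744 + 10661)) + (-5 - 42/109)*(-42)) = √(√(14644 + 1/18405) - 587/109*(-42)) = √(√(14644 + 1/18405) + 24654/109) = √(√(269522821/18405) + 24654/109) = √(√551174168945/6135 + 24654/109) = √(24654/109 + √551174168945/6135)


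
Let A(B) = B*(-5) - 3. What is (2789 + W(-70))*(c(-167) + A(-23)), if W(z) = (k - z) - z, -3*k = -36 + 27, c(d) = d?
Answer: -161260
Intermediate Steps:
A(B) = -3 - 5*B (A(B) = -5*B - 3 = -3 - 5*B)
k = 3 (k = -(-36 + 27)/3 = -⅓*(-9) = 3)
W(z) = 3 - 2*z (W(z) = (3 - z) - z = 3 - 2*z)
(2789 + W(-70))*(c(-167) + A(-23)) = (2789 + (3 - 2*(-70)))*(-167 + (-3 - 5*(-23))) = (2789 + (3 + 140))*(-167 + (-3 + 115)) = (2789 + 143)*(-167 + 112) = 2932*(-55) = -161260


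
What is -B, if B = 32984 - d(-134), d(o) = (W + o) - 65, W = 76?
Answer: -33107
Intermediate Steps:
d(o) = 11 + o (d(o) = (76 + o) - 65 = 11 + o)
B = 33107 (B = 32984 - (11 - 134) = 32984 - 1*(-123) = 32984 + 123 = 33107)
-B = -1*33107 = -33107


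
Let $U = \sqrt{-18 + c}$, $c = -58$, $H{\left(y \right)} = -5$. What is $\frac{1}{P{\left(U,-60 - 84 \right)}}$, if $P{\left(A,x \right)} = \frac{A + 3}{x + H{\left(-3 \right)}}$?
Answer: $- \frac{447}{85} + \frac{298 i \sqrt{19}}{85} \approx -5.2588 + 15.282 i$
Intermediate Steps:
$U = 2 i \sqrt{19}$ ($U = \sqrt{-18 - 58} = \sqrt{-76} = 2 i \sqrt{19} \approx 8.7178 i$)
$P{\left(A,x \right)} = \frac{3 + A}{-5 + x}$ ($P{\left(A,x \right)} = \frac{A + 3}{x - 5} = \frac{3 + A}{-5 + x}$)
$\frac{1}{P{\left(U,-60 - 84 \right)}} = \frac{1}{\frac{1}{-5 - 144} \left(3 + 2 i \sqrt{19}\right)} = \frac{1}{\frac{1}{-149} \left(3 + 2 i \sqrt{19}\right)} = \frac{1}{\left(- \frac{1}{149}\right) \left(3 + 2 i \sqrt{19}\right)} = \frac{1}{- \frac{3}{149} - \frac{2 i \sqrt{19}}{149}}$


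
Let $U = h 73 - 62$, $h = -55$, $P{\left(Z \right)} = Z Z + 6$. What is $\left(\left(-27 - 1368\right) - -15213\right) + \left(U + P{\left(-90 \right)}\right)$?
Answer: $17847$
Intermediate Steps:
$P{\left(Z \right)} = 6 + Z^{2}$ ($P{\left(Z \right)} = Z^{2} + 6 = 6 + Z^{2}$)
$U = -4077$ ($U = \left(-55\right) 73 - 62 = -4015 - 62 = -4077$)
$\left(\left(-27 - 1368\right) - -15213\right) + \left(U + P{\left(-90 \right)}\right) = \left(\left(-27 - 1368\right) - -15213\right) + \left(-4077 + \left(6 + \left(-90\right)^{2}\right)\right) = \left(\left(-27 - 1368\right) + 15213\right) + \left(-4077 + \left(6 + 8100\right)\right) = \left(-1395 + 15213\right) + \left(-4077 + 8106\right) = 13818 + 4029 = 17847$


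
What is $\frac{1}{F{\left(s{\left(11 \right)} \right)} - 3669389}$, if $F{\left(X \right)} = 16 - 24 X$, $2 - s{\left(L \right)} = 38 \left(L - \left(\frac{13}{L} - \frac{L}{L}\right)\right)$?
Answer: $- \frac{11}{40255103} \approx -2.7326 \cdot 10^{-7}$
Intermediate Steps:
$s{\left(L \right)} = -36 - 38 L + \frac{494}{L}$ ($s{\left(L \right)} = 2 - 38 \left(L - \left(\frac{13}{L} - \frac{L}{L}\right)\right) = 2 - 38 \left(L + \left(- \frac{13}{L} + 1\right)\right) = 2 - 38 \left(L + \left(1 - \frac{13}{L}\right)\right) = 2 - 38 \left(1 + L - \frac{13}{L}\right) = 2 - \left(38 - \frac{494}{L} + 38 L\right) = -36 - 38 L + \frac{494}{L}$)
$\frac{1}{F{\left(s{\left(11 \right)} \right)} - 3669389} = \frac{1}{\left(16 - 24 \left(-36 - 418 + \frac{494}{11}\right)\right) - 3669389} = \frac{1}{\left(16 - - \frac{108000}{11}\right) - 3669389} = \frac{1}{\left(16 + \frac{108000}{11}\right) - 3669389} = \frac{1}{\frac{108176}{11} - 3669389} = \frac{1}{- \frac{40255103}{11}} = - \frac{11}{40255103}$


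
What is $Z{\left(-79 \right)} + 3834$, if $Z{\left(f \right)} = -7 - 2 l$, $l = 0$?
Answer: $3827$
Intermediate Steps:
$Z{\left(f \right)} = -7$ ($Z{\left(f \right)} = -7 - 0 = -7 + 0 = -7$)
$Z{\left(-79 \right)} + 3834 = -7 + 3834 = 3827$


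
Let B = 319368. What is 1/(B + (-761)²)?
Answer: 1/898489 ≈ 1.1130e-6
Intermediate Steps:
1/(B + (-761)²) = 1/(319368 + (-761)²) = 1/(319368 + 579121) = 1/898489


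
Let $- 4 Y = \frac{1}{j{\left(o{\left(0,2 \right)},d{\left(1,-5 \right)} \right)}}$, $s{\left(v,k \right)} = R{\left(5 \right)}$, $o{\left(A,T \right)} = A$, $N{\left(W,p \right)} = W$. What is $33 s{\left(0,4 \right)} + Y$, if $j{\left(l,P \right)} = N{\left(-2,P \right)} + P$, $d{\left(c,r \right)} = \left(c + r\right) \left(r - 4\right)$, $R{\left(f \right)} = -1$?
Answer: $- \frac{4489}{136} \approx -33.007$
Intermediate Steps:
$d{\left(c,r \right)} = \left(-4 + r\right) \left(c + r\right)$ ($d{\left(c,r \right)} = \left(c + r\right) \left(-4 + r\right) = \left(-4 + r\right) \left(c + r\right)$)
$j{\left(l,P \right)} = -2 + P$
$s{\left(v,k \right)} = -1$
$Y = - \frac{1}{136}$ ($Y = - \frac{1}{4 \left(-2 + \left(\left(-5\right)^{2} - 4 - -20 + 1 \left(-5\right)\right)\right)} = - \frac{1}{4 \left(-2 + \left(25 - 4 + 20 - 5\right)\right)} = - \frac{1}{4 \left(-2 + 36\right)} = - \frac{1}{4 \cdot 34} = \left(- \frac{1}{4}\right) \frac{1}{34} = - \frac{1}{136} \approx -0.0073529$)
$33 s{\left(0,4 \right)} + Y = 33 \left(-1\right) - \frac{1}{136} = -33 - \frac{1}{136} = - \frac{4489}{136}$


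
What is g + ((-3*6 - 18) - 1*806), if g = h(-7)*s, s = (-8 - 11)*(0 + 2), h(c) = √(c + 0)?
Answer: -842 - 38*I*√7 ≈ -842.0 - 100.54*I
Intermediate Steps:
h(c) = √c
s = -38 (s = -19*2 = -38)
g = -38*I*√7 (g = √(-7)*(-38) = (I*√7)*(-38) = -38*I*√7 ≈ -100.54*I)
g + ((-3*6 - 18) - 1*806) = -38*I*√7 + ((-3*6 - 18) - 1*806) = -38*I*√7 + ((-18 - 18) - 806) = -38*I*√7 + (-36 - 806) = -38*I*√7 - 842 = -842 - 38*I*√7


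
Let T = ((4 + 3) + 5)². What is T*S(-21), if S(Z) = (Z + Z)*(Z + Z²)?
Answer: -2540160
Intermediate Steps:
S(Z) = 2*Z*(Z + Z²) (S(Z) = (2*Z)*(Z + Z²) = 2*Z*(Z + Z²))
T = 144 (T = (7 + 5)² = 12² = 144)
T*S(-21) = 144*(2*(-21)²*(1 - 21)) = 144*(2*441*(-20)) = 144*(-17640) = -2540160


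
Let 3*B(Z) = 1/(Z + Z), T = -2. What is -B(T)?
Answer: 1/12 ≈ 0.083333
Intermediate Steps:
B(Z) = 1/(6*Z) (B(Z) = 1/(3*(Z + Z)) = 1/(3*((2*Z))) = (1/(2*Z))/3 = 1/(6*Z))
-B(T) = -1/(6*(-2)) = -(-1)/(6*2) = -1*(-1/12) = 1/12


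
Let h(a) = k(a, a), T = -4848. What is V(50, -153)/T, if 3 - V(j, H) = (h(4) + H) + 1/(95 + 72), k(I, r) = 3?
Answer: -12775/404808 ≈ -0.031558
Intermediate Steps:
h(a) = 3
V(j, H) = -1/167 - H (V(j, H) = 3 - ((3 + H) + 1/(95 + 72)) = 3 - ((3 + H) + 1/167) = 3 - (502/167 + H) = 3 + (-502/167 - H) = -1/167 - H)
V(50, -153)/T = (-1/167 - 1*(-153))/(-4848) = (-1/167 + 153)*(-1/4848) = (25550/167)*(-1/4848) = -12775/404808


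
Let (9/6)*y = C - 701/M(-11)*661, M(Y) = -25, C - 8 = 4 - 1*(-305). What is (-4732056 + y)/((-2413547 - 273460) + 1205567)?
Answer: 88490407/27777000 ≈ 3.1857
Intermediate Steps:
C = 317 (C = 8 + (4 - 1*(-305)) = 8 + (4 + 305) = 8 + 309 = 317)
y = 942572/75 (y = 2*(317 - 701/(-25)*661)/3 = 2*(317 - 701*(-1/25)*661)/3 = 2*(317 + (701/25)*661)/3 = 2*(317 + 463361/25)/3 = (⅔)*(471286/25) = 942572/75 ≈ 12568.)
(-4732056 + y)/((-2413547 - 273460) + 1205567) = (-4732056 + 942572/75)/((-2413547 - 273460) + 1205567) = -353961628/(75*(-2687007 + 1205567)) = -353961628/75/(-1481440) = -353961628/75*(-1/1481440) = 88490407/27777000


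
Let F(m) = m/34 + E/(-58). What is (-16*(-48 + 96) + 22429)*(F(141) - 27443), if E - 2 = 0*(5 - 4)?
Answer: -586032788123/986 ≈ -5.9435e+8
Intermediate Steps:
E = 2 (E = 2 + 0*(5 - 4) = 2 + 0*1 = 2 + 0 = 2)
F(m) = -1/29 + m/34 (F(m) = m/34 + 2/(-58) = m*(1/34) + 2*(-1/58) = m/34 - 1/29 = -1/29 + m/34)
(-16*(-48 + 96) + 22429)*(F(141) - 27443) = (-16*(-48 + 96) + 22429)*((-1/29 + (1/34)*141) - 27443) = (-16*48 + 22429)*((-1/29 + 141/34) - 27443) = (-768 + 22429)*(4055/986 - 27443) = 21661*(-27054743/986) = -586032788123/986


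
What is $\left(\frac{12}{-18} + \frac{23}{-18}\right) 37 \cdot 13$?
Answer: $- \frac{16835}{18} \approx -935.28$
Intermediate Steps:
$\left(\frac{12}{-18} + \frac{23}{-18}\right) 37 \cdot 13 = \left(12 \left(- \frac{1}{18}\right) + 23 \left(- \frac{1}{18}\right)\right) 37 \cdot 13 = \left(- \frac{2}{3} - \frac{23}{18}\right) 37 \cdot 13 = \left(- \frac{35}{18}\right) 37 \cdot 13 = \left(- \frac{1295}{18}\right) 13 = - \frac{16835}{18}$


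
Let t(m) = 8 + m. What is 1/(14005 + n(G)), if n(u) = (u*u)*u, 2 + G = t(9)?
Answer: 1/17380 ≈ 5.7537e-5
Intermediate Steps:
G = 15 (G = -2 + (8 + 9) = -2 + 17 = 15)
n(u) = u³ (n(u) = u²*u = u³)
1/(14005 + n(G)) = 1/(14005 + 15³) = 1/(14005 + 3375) = 1/17380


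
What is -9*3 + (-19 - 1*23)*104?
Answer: -4395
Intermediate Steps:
-9*3 + (-19 - 1*23)*104 = -27 + (-19 - 23)*104 = -27 - 42*104 = -27 - 4368 = -4395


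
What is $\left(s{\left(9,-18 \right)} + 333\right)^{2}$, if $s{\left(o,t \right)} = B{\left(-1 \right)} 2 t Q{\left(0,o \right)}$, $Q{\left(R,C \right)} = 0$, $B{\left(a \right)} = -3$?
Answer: $110889$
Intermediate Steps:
$s{\left(o,t \right)} = 0$ ($s{\left(o,t \right)} = - 3 \cdot 2 t 0 = - 6 t 0 = 0$)
$\left(s{\left(9,-18 \right)} + 333\right)^{2} = \left(0 + 333\right)^{2} = 333^{2} = 110889$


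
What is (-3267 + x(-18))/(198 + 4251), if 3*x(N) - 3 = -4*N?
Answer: -3242/4449 ≈ -0.72870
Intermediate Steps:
x(N) = 1 - 4*N/3 (x(N) = 1 + (-4*N)/3 = 1 - 4*N/3)
(-3267 + x(-18))/(198 + 4251) = (-3267 + (1 - 4/3*(-18)))/(198 + 4251) = (-3267 + (1 + 24))/4449 = (-3267 + 25)*(1/4449) = -3242*1/4449 = -3242/4449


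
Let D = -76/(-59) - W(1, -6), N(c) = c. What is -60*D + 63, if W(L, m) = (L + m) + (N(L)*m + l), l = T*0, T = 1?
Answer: -39783/59 ≈ -674.29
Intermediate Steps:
l = 0 (l = 1*0 = 0)
W(L, m) = L + m + L*m (W(L, m) = (L + m) + (L*m + 0) = (L + m) + L*m = L + m + L*m)
D = 725/59 (D = -76/(-59) - (1 - 6 + 1*(-6)) = -76*(-1/59) - (1 - 6 - 6) = 76/59 - 1*(-11) = 76/59 + 11 = 725/59 ≈ 12.288)
-60*D + 63 = -60*725/59 + 63 = -43500/59 + 63 = -39783/59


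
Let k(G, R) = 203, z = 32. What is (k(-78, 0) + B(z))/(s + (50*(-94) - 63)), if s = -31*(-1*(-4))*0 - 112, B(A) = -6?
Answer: -197/4875 ≈ -0.040410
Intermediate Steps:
s = -112 (s = -124*0 - 112 = -31*0 - 112 = 0 - 112 = -112)
(k(-78, 0) + B(z))/(s + (50*(-94) - 63)) = (203 - 6)/(-112 + (50*(-94) - 63)) = 197/(-112 + (-4700 - 63)) = 197/(-112 - 4763) = 197/(-4875) = 197*(-1/4875) = -197/4875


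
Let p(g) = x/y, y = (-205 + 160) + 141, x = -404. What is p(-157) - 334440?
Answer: -8026661/24 ≈ -3.3444e+5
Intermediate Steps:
y = 96 (y = -45 + 141 = 96)
p(g) = -101/24 (p(g) = -404/96 = -404*1/96 = -101/24)
p(-157) - 334440 = -101/24 - 334440 = -8026661/24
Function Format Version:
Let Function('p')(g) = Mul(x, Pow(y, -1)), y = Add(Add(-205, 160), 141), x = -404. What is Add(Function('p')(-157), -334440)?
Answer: Rational(-8026661, 24) ≈ -3.3444e+5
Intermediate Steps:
y = 96 (y = Add(-45, 141) = 96)
Function('p')(g) = Rational(-101, 24) (Function('p')(g) = Mul(-404, Pow(96, -1)) = Mul(-404, Rational(1, 96)) = Rational(-101, 24))
Add(Function('p')(-157), -334440) = Add(Rational(-101, 24), -334440) = Rational(-8026661, 24)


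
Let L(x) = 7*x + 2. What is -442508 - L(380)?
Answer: -445170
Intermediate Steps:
L(x) = 2 + 7*x
-442508 - L(380) = -442508 - (2 + 7*380) = -442508 - (2 + 2660) = -442508 - 1*2662 = -442508 - 2662 = -445170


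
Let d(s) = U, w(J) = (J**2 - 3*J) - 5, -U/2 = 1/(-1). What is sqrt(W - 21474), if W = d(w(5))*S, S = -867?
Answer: 2*I*sqrt(5802) ≈ 152.34*I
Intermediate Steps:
U = 2 (U = -2/(-1) = -2*(-1) = 2)
w(J) = -5 + J**2 - 3*J
d(s) = 2
W = -1734 (W = 2*(-867) = -1734)
sqrt(W - 21474) = sqrt(-1734 - 21474) = sqrt(-23208) = 2*I*sqrt(5802)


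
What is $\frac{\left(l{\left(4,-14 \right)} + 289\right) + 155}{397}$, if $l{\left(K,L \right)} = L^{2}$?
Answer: $\frac{640}{397} \approx 1.6121$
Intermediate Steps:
$\frac{\left(l{\left(4,-14 \right)} + 289\right) + 155}{397} = \frac{\left(\left(-14\right)^{2} + 289\right) + 155}{397} = \left(\left(196 + 289\right) + 155\right) \frac{1}{397} = \left(485 + 155\right) \frac{1}{397} = 640 \cdot \frac{1}{397} = \frac{640}{397}$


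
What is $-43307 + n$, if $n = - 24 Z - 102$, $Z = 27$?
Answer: $-44057$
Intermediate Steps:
$n = -750$ ($n = \left(-24\right) 27 - 102 = -648 - 102 = -750$)
$-43307 + n = -43307 - 750 = -44057$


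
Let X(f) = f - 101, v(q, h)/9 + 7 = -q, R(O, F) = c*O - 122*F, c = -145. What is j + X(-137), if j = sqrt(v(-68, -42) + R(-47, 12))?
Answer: -238 + 10*sqrt(59) ≈ -161.19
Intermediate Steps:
R(O, F) = -145*O - 122*F
v(q, h) = -63 - 9*q (v(q, h) = -63 + 9*(-q) = -63 - 9*q)
j = 10*sqrt(59) (j = sqrt((-63 - 9*(-68)) + (-145*(-47) - 122*12)) = sqrt((-63 + 612) + (6815 - 1464)) = sqrt(549 + 5351) = sqrt(5900) = 10*sqrt(59) ≈ 76.811)
X(f) = -101 + f
j + X(-137) = 10*sqrt(59) + (-101 - 137) = 10*sqrt(59) - 238 = -238 + 10*sqrt(59)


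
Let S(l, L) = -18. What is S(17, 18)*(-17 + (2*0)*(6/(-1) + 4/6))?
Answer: 306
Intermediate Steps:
S(17, 18)*(-17 + (2*0)*(6/(-1) + 4/6)) = -18*(-17 + (2*0)*(6/(-1) + 4/6)) = -18*(-17 + 0*(6*(-1) + 4*(⅙))) = -18*(-17 + 0*(-6 + ⅔)) = -18*(-17 + 0*(-16/3)) = -18*(-17 + 0) = -18*(-17) = 306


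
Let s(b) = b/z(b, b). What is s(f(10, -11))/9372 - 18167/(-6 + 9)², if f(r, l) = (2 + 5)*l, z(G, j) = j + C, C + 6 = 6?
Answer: -56753705/28116 ≈ -2018.6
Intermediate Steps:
C = 0 (C = -6 + 6 = 0)
z(G, j) = j (z(G, j) = j + 0 = j)
f(r, l) = 7*l
s(b) = 1 (s(b) = b/b = 1)
s(f(10, -11))/9372 - 18167/(-6 + 9)² = 1/9372 - 18167/(-6 + 9)² = 1*(1/9372) - 18167/(3²) = 1/9372 - 18167/9 = -56753705/28116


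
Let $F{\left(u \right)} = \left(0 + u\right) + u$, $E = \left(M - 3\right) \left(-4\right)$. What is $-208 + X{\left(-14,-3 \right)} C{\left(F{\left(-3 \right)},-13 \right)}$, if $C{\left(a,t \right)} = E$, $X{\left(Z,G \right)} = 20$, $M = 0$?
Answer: $32$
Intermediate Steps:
$E = 12$ ($E = \left(0 - 3\right) \left(-4\right) = \left(-3\right) \left(-4\right) = 12$)
$F{\left(u \right)} = 2 u$ ($F{\left(u \right)} = u + u = 2 u$)
$C{\left(a,t \right)} = 12$
$-208 + X{\left(-14,-3 \right)} C{\left(F{\left(-3 \right)},-13 \right)} = -208 + 20 \cdot 12 = -208 + 240 = 32$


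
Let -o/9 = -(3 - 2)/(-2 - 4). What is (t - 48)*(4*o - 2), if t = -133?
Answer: 1448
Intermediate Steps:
o = -3/2 (o = -(-9)*(3 - 2)/(-2 - 4) = -(-9)*1/(-6) = -(-9)*1*(-1/6) = -(-9)*(-1)/6 = -9*1/6 = -3/2 ≈ -1.5000)
(t - 48)*(4*o - 2) = (-133 - 48)*(4*(-3/2) - 2) = -181*(-6 - 2) = -181*(-8) = 1448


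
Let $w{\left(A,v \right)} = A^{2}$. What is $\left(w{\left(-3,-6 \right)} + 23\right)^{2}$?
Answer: $1024$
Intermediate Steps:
$\left(w{\left(-3,-6 \right)} + 23\right)^{2} = \left(\left(-3\right)^{2} + 23\right)^{2} = \left(9 + 23\right)^{2} = 32^{2} = 1024$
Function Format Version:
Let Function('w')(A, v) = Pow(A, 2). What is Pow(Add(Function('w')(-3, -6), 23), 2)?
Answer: 1024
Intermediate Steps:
Pow(Add(Function('w')(-3, -6), 23), 2) = Pow(Add(Pow(-3, 2), 23), 2) = Pow(Add(9, 23), 2) = Pow(32, 2) = 1024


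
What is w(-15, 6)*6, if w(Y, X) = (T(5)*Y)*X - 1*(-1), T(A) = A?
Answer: -2694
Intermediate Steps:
w(Y, X) = 1 + 5*X*Y (w(Y, X) = (5*Y)*X - 1*(-1) = 5*X*Y + 1 = 1 + 5*X*Y)
w(-15, 6)*6 = (1 + 5*6*(-15))*6 = (1 - 450)*6 = -449*6 = -2694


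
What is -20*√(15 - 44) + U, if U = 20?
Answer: 20 - 20*I*√29 ≈ 20.0 - 107.7*I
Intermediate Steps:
-20*√(15 - 44) + U = -20*√(15 - 44) + 20 = -20*I*√29 + 20 = 20 - 20*I*√29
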